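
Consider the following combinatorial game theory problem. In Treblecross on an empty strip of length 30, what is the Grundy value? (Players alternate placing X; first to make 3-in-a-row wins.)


Treblecross: place X on empty cells; 3-in-a-row wins.
Playing within two cells of an existing X lets the opponent win at once, so sensible play treats the cells i-2..i+2 around each X as dead. The player left with no safe cell loses, so this is a normal-play take-away game on strips of safe cells.
Placing X at cell i (0-indexed) of a strip of k safe cells leaves independent strips of sizes max(0, i-2) and max(0, k-i-3). Hence G(k) = mex{ G(max(0,i-2)) XOR G(max(0,k-i-3)) : 0 <= i < k }, with G(0) = 0.
G(1): splits (0,0):0^0=0 -> mex({0}) = 1
G(2): splits (0,0):0^0=0 -> mex({0}) = 1
G(3): splits (0,0):0^0=0 -> mex({0}) = 1
G(4): splits (0,1):0^1=1 (0,0):0^0=0 -> mex({0, 1}) = 2
G(5): splits (0,2):0^1=1 (0,1):0^1=1 (0,0):0^0=0 -> mex({0, 1}) = 2
G(6) = mex({1}) = 0
G(7) = mex({0, 1, 2}) = 3
G(8) = mex({0, 1, 2}) = 3
G(9) = mex({0, 2}) = 1
G(10) = mex({0, 2, 3}) = 1
G(11) = mex({0, 3}) = 1
G(12) = mex({1, 3}) = 0
G(13) = mex({0, 1, 2, 3}) = 4
G(14) = mex({0, 1, 2}) = 3
G(15) = mex({0, 1, 2}) = 3
G(16) = mex({0, 1, 2, 4}) = 3
G(17) = mex({0, 1, 3, 4}) = 2
G(18) = mex({0, 1, 3, 4}) = 2
G(19) = mex({0, 1, 3, 5}) = 2
G(20) = mex({0, 1, 2, 3, 5}) = 4
G(21) = mex({0, 1, 2, 3, 5}) = 4
G(22) = mex({1, 2, 6}) = 0
G(23) = mex({0, 1, 2, 3, 4, 6}) = 5
G(24) = mex({0, 1, 2, 3, 4}) = 5
G(25) = mex({0, 1, 3, 4, 7}) = 2
G(26) = mex({0, 1, 3, 4, 5, 7}) = 2
G(27) = mex({0, 1, 3, 5}) = 2
G(28) = mex({0, 1, 2, 5}) = 3
G(29) = mex({0, 1, 2, 4, 5, 6}) = 3
G(30) = mex({1, 2, 4, 6}) = 0
Therefore G(30) = 0.

0


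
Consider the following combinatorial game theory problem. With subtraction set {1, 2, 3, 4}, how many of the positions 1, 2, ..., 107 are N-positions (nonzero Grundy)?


Subtraction set S = {1, 2, 3, 4}, so G(n) = n mod 5.
G(n) = 0 when n is a multiple of 5.
Multiples of 5 in [1, 107]: 21
N-positions (nonzero Grundy) = 107 - 21 = 86

86


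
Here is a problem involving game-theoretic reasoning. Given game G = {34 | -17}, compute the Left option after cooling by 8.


Original game: {34 | -17} (a switch {a | b} with a > b).
Cooling by t (for t below the temperature (a - b)/2 = 51/2) taxes each move by t: {a | b} cooled by t is {a - t | b + t}.
Cooling amount: t = 8
Cooled Left option: 34 - 8 = 26
Cooled Right option: -17 + 8 = -9
Cooled game: {26 | -9}
Left option = 26

26


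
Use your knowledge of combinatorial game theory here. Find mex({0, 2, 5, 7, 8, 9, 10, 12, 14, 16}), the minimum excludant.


Set = {0, 2, 5, 7, 8, 9, 10, 12, 14, 16}
0 is in the set.
1 is NOT in the set. This is the mex.
mex = 1

1


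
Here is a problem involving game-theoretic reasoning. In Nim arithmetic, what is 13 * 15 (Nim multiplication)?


Nim multiplication is bilinear over XOR: (u XOR v) * w = (u*w) XOR (v*w).
So we split each operand into its bit components and XOR the pairwise Nim products.
13 = 1 + 4 + 8 (as XOR of powers of 2).
15 = 1 + 2 + 4 + 8 (as XOR of powers of 2).
Using the standard Nim-product table on single bits:
  2*2 = 3,   2*4 = 8,   2*8 = 12,
  4*4 = 6,   4*8 = 11,  8*8 = 13,
and  1*x = x (identity), k*l = l*k (commutative).
Pairwise Nim products:
  1 * 1 = 1
  1 * 2 = 2
  1 * 4 = 4
  1 * 8 = 8
  4 * 1 = 4
  4 * 2 = 8
  4 * 4 = 6
  4 * 8 = 11
  8 * 1 = 8
  8 * 2 = 12
  8 * 4 = 11
  8 * 8 = 13
XOR them: 1 XOR 2 XOR 4 XOR 8 XOR 4 XOR 8 XOR 6 XOR 11 XOR 8 XOR 12 XOR 11 XOR 13 = 12.
Result: 13 * 15 = 12 (in Nim).

12


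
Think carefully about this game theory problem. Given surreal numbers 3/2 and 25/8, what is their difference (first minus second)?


x = 3/2, y = 25/8
Converting to common denominator: 8
x = 12/8, y = 25/8
x - y = 3/2 - 25/8 = -13/8

-13/8


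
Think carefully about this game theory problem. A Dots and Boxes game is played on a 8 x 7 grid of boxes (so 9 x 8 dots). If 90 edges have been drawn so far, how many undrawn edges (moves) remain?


Grid: 8 x 7 boxes, i.e. 9 rows and 8 columns of dots.
Horizontal edges: (rows + 1) * cols = 9 * 7 = 63
Vertical edges: rows * (cols + 1) = 8 * 8 = 64
Total edges: 63 + 64 = 127
Edges drawn: 90
Remaining: 127 - 90 = 37

37


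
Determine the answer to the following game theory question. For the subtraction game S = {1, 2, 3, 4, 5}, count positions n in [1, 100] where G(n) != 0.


Subtraction set S = {1, 2, 3, 4, 5}, so G(n) = n mod 6.
G(n) = 0 when n is a multiple of 6.
Multiples of 6 in [1, 100]: 16
N-positions (nonzero Grundy) = 100 - 16 = 84

84


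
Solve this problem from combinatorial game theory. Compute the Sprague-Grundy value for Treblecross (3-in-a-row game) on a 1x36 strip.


Treblecross: place X on empty cells; 3-in-a-row wins.
Playing within two cells of an existing X lets the opponent win at once, so sensible play treats the cells i-2..i+2 around each X as dead. The player left with no safe cell loses, so this is a normal-play take-away game on strips of safe cells.
Placing X at cell i (0-indexed) of a strip of k safe cells leaves independent strips of sizes max(0, i-2) and max(0, k-i-3). Hence G(k) = mex{ G(max(0,i-2)) XOR G(max(0,k-i-3)) : 0 <= i < k }, with G(0) = 0.
G(1): splits (0,0):0^0=0 -> mex({0}) = 1
G(2): splits (0,0):0^0=0 -> mex({0}) = 1
G(3): splits (0,0):0^0=0 -> mex({0}) = 1
G(4): splits (0,1):0^1=1 (0,0):0^0=0 -> mex({0, 1}) = 2
G(5): splits (0,2):0^1=1 (0,1):0^1=1 (0,0):0^0=0 -> mex({0, 1}) = 2
G(6) = mex({1}) = 0
G(7) = mex({0, 1, 2}) = 3
G(8) = mex({0, 1, 2}) = 3
G(9) = mex({0, 2}) = 1
G(10) = mex({0, 2, 3}) = 1
G(11) = mex({0, 3}) = 1
G(12) = mex({1, 3}) = 0
G(13) = mex({0, 1, 2, 3}) = 4
G(14) = mex({0, 1, 2}) = 3
G(15) = mex({0, 1, 2}) = 3
G(16) = mex({0, 1, 2, 4}) = 3
G(17) = mex({0, 1, 3, 4}) = 2
G(18) = mex({0, 1, 3, 4}) = 2
G(19) = mex({0, 1, 3, 5}) = 2
G(20) = mex({0, 1, 2, 3, 5}) = 4
G(21) = mex({0, 1, 2, 3, 5}) = 4
G(22) = mex({1, 2, 6}) = 0
G(23) = mex({0, 1, 2, 3, 4, 6}) = 5
G(24) = mex({0, 1, 2, 3, 4}) = 5
G(25) = mex({0, 1, 3, 4, 7}) = 2
G(26) = mex({0, 1, 3, 4, 5, 7}) = 2
G(27) = mex({0, 1, 3, 5}) = 2
G(28) = mex({0, 1, 2, 5}) = 3
G(29) = mex({0, 1, 2, 4, 5, 6}) = 3
G(30) = mex({1, 2, 4, 6}) = 0
G(31) = mex({0, 1, 2, 3, 4, 6}) = 5
G(32) = mex({1, 2, 3, 4, 7}) = 0
G(33) = mex({0, 3, 7}) = 1
G(34) = mex({0, 2, 3, 5, 7}) = 1
G(35) = mex({0, 2, 3, 5, 6}) = 1
G(36) = mex({0, 1, 2, 5, 6}) = 3
Therefore G(36) = 3.

3


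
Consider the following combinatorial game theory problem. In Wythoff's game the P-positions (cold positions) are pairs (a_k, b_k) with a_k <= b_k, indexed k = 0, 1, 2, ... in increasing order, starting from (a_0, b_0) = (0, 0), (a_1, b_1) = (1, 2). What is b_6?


By Wythoff's theorem, a_k = floor(k * phi) and b_k = floor(k * phi^2) = a_k + k, where phi = (1 + sqrt(5))/2 is the golden ratio.
phi = (1 + sqrt(5))/2 = 1.618034
phi^2 = phi + 1 = 2.618034
k = 6
k * phi^2 = 6 * 2.618034 = 15.708204
b_6 = floor(k * phi^2) = 15 (check: a_6 + k = 9 + 6 = 15)

15


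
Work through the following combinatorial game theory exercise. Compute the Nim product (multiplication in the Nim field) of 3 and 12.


Nim multiplication is bilinear over XOR: (u XOR v) * w = (u*w) XOR (v*w).
So we split each operand into its bit components and XOR the pairwise Nim products.
3 = 1 + 2 (as XOR of powers of 2).
12 = 4 + 8 (as XOR of powers of 2).
Using the standard Nim-product table on single bits:
  2*2 = 3,   2*4 = 8,   2*8 = 12,
  4*4 = 6,   4*8 = 11,  8*8 = 13,
and  1*x = x (identity), k*l = l*k (commutative).
Pairwise Nim products:
  1 * 4 = 4
  1 * 8 = 8
  2 * 4 = 8
  2 * 8 = 12
XOR them: 4 XOR 8 XOR 8 XOR 12 = 8.
Result: 3 * 12 = 8 (in Nim).

8


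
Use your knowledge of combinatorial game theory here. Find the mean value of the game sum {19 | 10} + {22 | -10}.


G1 = {19 | 10}, G2 = {22 | -10}
Each is a switch {a | b} with numbers a > b; its mean value is (a + b)/2, and mean value is additive over game sums: m(G1 + G2) = m(G1) + m(G2).
Mean of G1 = (19 + (10))/2 = 29/2 = 29/2
Mean of G2 = (22 + (-10))/2 = 12/2 = 6
Mean of G1 + G2 = 29/2 + 6 = 41/2

41/2


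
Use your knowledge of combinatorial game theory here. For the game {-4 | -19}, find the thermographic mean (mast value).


Game = {-4 | -19}, a switch {a | b} with numbers a > b.
Its thermograph has left wall a - t and right wall b + t, which meet at t = (a - b)/2, where both equal (a + b)/2. So the mast (mean value) is at (a + b)/2.
Mean = (-4 + (-19))/2 = -23/2 = -23/2

-23/2


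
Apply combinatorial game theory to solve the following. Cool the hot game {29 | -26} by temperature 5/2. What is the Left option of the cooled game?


Original game: {29 | -26} (a switch {a | b} with a > b).
Cooling by t (for t below the temperature (a - b)/2 = 55/2) taxes each move by t: {a | b} cooled by t is {a - t | b + t}.
Cooling amount: t = 5/2
Cooled Left option: 29 - 5/2 = 53/2
Cooled Right option: -26 + 5/2 = -47/2
Cooled game: {53/2 | -47/2}
Left option = 53/2

53/2


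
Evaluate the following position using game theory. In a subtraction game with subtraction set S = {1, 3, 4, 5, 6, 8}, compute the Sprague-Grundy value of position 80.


The subtraction set is S = {1, 3, 4, 5, 6, 8}.
G(k) = mex{ G(k - s) : s in S, s <= k }. We compute iteratively: G(0) = 0.
G(1) = mex({0}) = 1
G(2) = mex({1}) = 0
G(3) = mex({0}) = 1
G(4) = mex({0, 1}) = 2
G(5) = mex({0, 1, 2}) = 3
G(6) = mex({0, 1, 3}) = 2
G(7) = mex({0, 1, 2}) = 3
G(8) = mex({0, 1, 2, 3}) = 4
G(9) = mex({1, 2, 3, 4}) = 0
G(10) = mex({0, 2, 3}) = 1
G(11) = mex({1, 2, 3, 4}) = 0
G(12) = mex({0, 2, 3, 4}) = 1
G(13) = mex({0, 1, 3, 4}) = 2
G(14) = mex({0, 1, 2, 4}) = 3
G(15) = mex({0, 1, 3}) = 2
G(16) = mex({0, 1, 2, 4}) = 3
Observe that G(9)..G(16) = 0, 1, 0, 1, 2, 3, 2, 3 repeats G(0)..G(7) = 0, 1, 0, 1, 2, 3, 2, 3.
For k >= max(S) = 8, G(k) is determined by the previous 8 values G(k-8)..G(k-1); a window of 8 consecutive values has recurred shifted by 9, so by induction G(k + 9) = G(k) for all k >= 0: the sequence is periodic from the start with period 9.
One period: G(0..8) = 0, 1, 0, 1, 2, 3, 2, 3, 4.
80 mod 9 = 8, so G(80) = G(8) = 4.

4


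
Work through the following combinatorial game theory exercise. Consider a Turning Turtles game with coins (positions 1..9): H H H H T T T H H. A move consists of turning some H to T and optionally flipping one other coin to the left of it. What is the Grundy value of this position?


Coins: H H H H T T T H H
Key fact: a single head at position k behaves exactly like a Nim heap of size k (turning it to T and optionally flipping a coin at j < k corresponds to moving the heap from k to j, or to 0), and heads combine as a disjunctive sum (two heads at the same place would cancel, matching j XOR j = 0). So the Nim-value is the XOR of the 1-indexed positions of the heads.
Face-up positions (1-indexed): [1, 2, 3, 4, 8, 9]
XOR 0 with 1: 0 XOR 1 = 1
XOR 1 with 2: 1 XOR 2 = 3
XOR 3 with 3: 3 XOR 3 = 0
XOR 0 with 4: 0 XOR 4 = 4
XOR 4 with 8: 4 XOR 8 = 12
XOR 12 with 9: 12 XOR 9 = 5
Nim-value = 5

5


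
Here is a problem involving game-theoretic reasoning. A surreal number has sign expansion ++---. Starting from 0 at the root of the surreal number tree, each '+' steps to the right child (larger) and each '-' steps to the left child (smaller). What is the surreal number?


Sign expansion: ++---
Rule: track bounds (lo, hi), initially (-inf, +inf). On '+', the current value becomes lo and we move to the simplest number in (value, hi): value + 1 if hi = +inf, otherwise the midpoint (value + hi)/2. On '-', the current value becomes hi and we move to value - 1 if lo = -inf, otherwise the midpoint (lo + value)/2.
Start at 0.
Step 1: sign = +, move right. Bounds: (0, +inf). Value = 1
Step 2: sign = +, move right. Bounds: (1, +inf). Value = 2
Step 3: sign = -, move left. Bounds: (1, 2). Value = 3/2
Step 4: sign = -, move left. Bounds: (1, 3/2). Value = 5/4
Step 5: sign = -, move left. Bounds: (1, 5/4). Value = 9/8
The surreal number with sign expansion ++--- is 9/8.

9/8


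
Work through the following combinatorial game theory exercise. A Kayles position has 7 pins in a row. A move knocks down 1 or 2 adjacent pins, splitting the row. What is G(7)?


Kayles: a move removes 1 or 2 adjacent pins from a contiguous row.
Removing pins from a row of k leaves two independent rows (a, b) with a + b = k - 1 (one pin) or a + b = k - 2 (two pins); an end removal gives a = 0.
By Sprague-Grundy, G(k) = mex{ G(a) XOR G(b) } over all these splits. G(0) = 0.
G(1): splits (0,0):0^0=0 -> mex({0}) = 1
G(2): splits (0,1):0^1=1 (0,0):0^0=0 -> mex({0, 1}) = 2
G(3): splits (0,2):0^2=2 (1,1):1^1=0 (0,1):0^1=1 -> mex({0, 1, 2}) = 3
G(4): splits (0,3):0^3=3 (1,2):1^2=3 (0,2):0^2=2 (1,1):1^1=0 -> mex({0, 2, 3}) = 1
G(5): splits (0,4):0^1=1 (1,3):1^3=2 (2,2):2^2=0 (0,3):0^3=3 (1,2):1^2=3 -> mex({0, 1, 2, 3}) = 4
G(6) = mex({0, 1, 2, 4}) = 3
G(7) = mex({0, 1, 3, 4, 5}) = 2
Therefore G(7) = 2.

2


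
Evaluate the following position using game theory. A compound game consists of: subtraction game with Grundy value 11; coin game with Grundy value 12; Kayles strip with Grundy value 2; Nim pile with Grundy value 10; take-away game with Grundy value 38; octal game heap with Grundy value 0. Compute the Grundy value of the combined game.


By the Sprague-Grundy theorem, the Grundy value of a sum of games is the XOR of individual Grundy values.
subtraction game: Grundy value = 11. Running XOR: 0 XOR 11 = 11
coin game: Grundy value = 12. Running XOR: 11 XOR 12 = 7
Kayles strip: Grundy value = 2. Running XOR: 7 XOR 2 = 5
Nim pile: Grundy value = 10. Running XOR: 5 XOR 10 = 15
take-away game: Grundy value = 38. Running XOR: 15 XOR 38 = 41
octal game heap: Grundy value = 0. Running XOR: 41 XOR 0 = 41
The combined Grundy value is 41.

41


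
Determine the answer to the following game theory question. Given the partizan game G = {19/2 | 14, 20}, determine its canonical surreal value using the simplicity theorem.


Left options: {19/2}, max = 19/2
Right options: {14, 20}, min = 14
All options are numbers and max(Left) < min(Right), so by the simplicity theorem the value is the simplest (earliest-born) number strictly between 19/2 and 14.
Integers 10 through 13 all lie strictly between 19/2 and 14.
Among integers, the simplest (lowest birthday = smallest |n|; 0 is born on day 0, +-n on day n) is 10.
No non-integer in the interval can be simpler: if x is a non-integer in the interval, then floor(x) or ceil(x) also lies in the interval (the interval contains an integer), and both are proper prefixes of x's sign expansion, i.e. born earlier. So the game value is 10.
Game value = 10

10


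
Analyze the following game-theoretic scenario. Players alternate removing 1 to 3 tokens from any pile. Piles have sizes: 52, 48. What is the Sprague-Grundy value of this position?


Subtraction set: {1, 2, 3}
For this subtraction set, G(n) = n mod 4 (period = max + 1 = 4).
Pile 1 (size 52): G(52) = 52 mod 4 = 0
Pile 2 (size 48): G(48) = 48 mod 4 = 0
Total Grundy value = XOR of all: 0 XOR 0 = 0

0


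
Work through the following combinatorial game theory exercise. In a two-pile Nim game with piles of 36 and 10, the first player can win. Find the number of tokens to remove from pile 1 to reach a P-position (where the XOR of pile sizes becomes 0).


Piles: 36 and 10
Current XOR: 36 XOR 10 = 46 (non-zero, so this is an N-position).
To make the XOR zero, we need to find a move that balances the piles.
For pile 1 (size 36): target = 36 XOR 46 = 10
We reduce pile 1 from 36 to 10.
Tokens removed: 36 - 10 = 26
Verification: 10 XOR 10 = 0

26


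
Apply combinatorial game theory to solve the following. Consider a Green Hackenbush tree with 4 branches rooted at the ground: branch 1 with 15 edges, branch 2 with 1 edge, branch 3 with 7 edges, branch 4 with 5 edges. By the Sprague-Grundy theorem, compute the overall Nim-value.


The tree has 4 branches from the ground vertex.
In Green Hackenbush, the Nim-value of a simple path of length k is k.
Branch 1: length 15, Nim-value = 15
Branch 2: length 1, Nim-value = 1
Branch 3: length 7, Nim-value = 7
Branch 4: length 5, Nim-value = 5
Total Nim-value = XOR of all branch values:
0 XOR 15 = 15
15 XOR 1 = 14
14 XOR 7 = 9
9 XOR 5 = 12
Nim-value of the tree = 12

12


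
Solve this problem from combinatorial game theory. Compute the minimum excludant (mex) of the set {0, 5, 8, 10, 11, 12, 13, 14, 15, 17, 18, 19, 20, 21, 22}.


Set = {0, 5, 8, 10, 11, 12, 13, 14, 15, 17, 18, 19, 20, 21, 22}
0 is in the set.
1 is NOT in the set. This is the mex.
mex = 1

1


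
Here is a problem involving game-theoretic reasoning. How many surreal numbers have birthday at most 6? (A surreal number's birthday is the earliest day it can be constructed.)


Day 0: {|} = 0 is born. Count = 1.
Day n: the number of surreal numbers born by day n is 2^(n+1) - 1.
By day 0: 2^1 - 1 = 1
By day 1: 2^2 - 1 = 3
By day 2: 2^3 - 1 = 7
By day 3: 2^4 - 1 = 15
By day 4: 2^5 - 1 = 31
By day 5: 2^6 - 1 = 63
By day 6: 2^7 - 1 = 127
By day 6: 127 surreal numbers.

127


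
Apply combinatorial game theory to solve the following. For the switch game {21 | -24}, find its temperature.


The game is {21 | -24}, a switch {a | b} with numbers a > b.
Cooling {a | b} by t gives {a - t | b + t}, which stops being hot when a - t = b + t, i.e. at t = (a - b)/2. So the temperature of a switch is (a - b)/2.
Temperature = (Left option - Right option) / 2
= (21 - (-24)) / 2
= 45 / 2
= 45/2

45/2


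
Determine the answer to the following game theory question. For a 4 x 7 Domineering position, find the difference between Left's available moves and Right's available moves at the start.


Board is 4 x 7 (rows x cols).
Left (vertical) placements: (rows-1) * cols = 3 * 7 = 21
Right (horizontal) placements: rows * (cols-1) = 4 * 6 = 24
Advantage = Left - Right = 21 - 24 = -3

-3


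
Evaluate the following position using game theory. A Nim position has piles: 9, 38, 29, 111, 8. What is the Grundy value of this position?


We need the XOR (exclusive or) of all pile sizes.
After XOR-ing pile 1 (size 9): 0 XOR 9 = 9
After XOR-ing pile 2 (size 38): 9 XOR 38 = 47
After XOR-ing pile 3 (size 29): 47 XOR 29 = 50
After XOR-ing pile 4 (size 111): 50 XOR 111 = 93
After XOR-ing pile 5 (size 8): 93 XOR 8 = 85
The Nim-value of this position is 85.

85


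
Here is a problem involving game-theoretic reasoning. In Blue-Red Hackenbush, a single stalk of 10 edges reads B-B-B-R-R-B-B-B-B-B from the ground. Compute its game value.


Edges (from ground): B-B-B-R-R-B-B-B-B-B
By Berlekamp's sign-expansion rule, a Blue-Red Hackenbush stalk has the value of the surreal number whose sign sequence is the edge sequence with B -> + and R -> -.
Sign sequence: +++--+++++
Trace the sign expansion in the surreal number tree, starting from 0:
Edge 1: B (sign +) -> bounds (0, +inf), value = 1
Edge 2: B (sign +) -> bounds (1, +inf), value = 2
Edge 3: B (sign +) -> bounds (2, +inf), value = 3
Edge 4: R (sign -) -> bounds (2, 3), value = 5/2
Edge 5: R (sign -) -> bounds (2, 5/2), value = 9/4
Edge 6: B (sign +) -> bounds (9/4, 5/2), value = 19/8
Edge 7: B (sign +) -> bounds (19/8, 5/2), value = 39/16
Edge 8: B (sign +) -> bounds (39/16, 5/2), value = 79/32
Edge 9: B (sign +) -> bounds (79/32, 5/2), value = 159/64
Edge 10: B (sign +) -> bounds (159/64, 5/2), value = 319/128
Game value = 319/128

319/128


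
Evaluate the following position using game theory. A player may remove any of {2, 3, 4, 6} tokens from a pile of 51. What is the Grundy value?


The subtraction set is S = {2, 3, 4, 6}.
G(k) = mex{ G(k - s) : s in S, s <= k }. We compute iteratively: G(0) = 0.
G(1) = mex({}) = 0
G(2) = mex({0}) = 1
G(3) = mex({0}) = 1
G(4) = mex({0, 1}) = 2
G(5) = mex({0, 1}) = 2
G(6) = mex({0, 1, 2}) = 3
G(7) = mex({0, 1, 2}) = 3
G(8) = mex({1, 2, 3}) = 0
G(9) = mex({1, 2, 3}) = 0
G(10) = mex({0, 2, 3}) = 1
G(11) = mex({0, 2, 3}) = 1
G(12) = mex({0, 1, 3}) = 2
G(13) = mex({0, 1, 3}) = 2
Observe that G(8)..G(13) = 0, 0, 1, 1, 2, 2 repeats G(0)..G(5) = 0, 0, 1, 1, 2, 2.
For k >= max(S) = 6, G(k) is determined by the previous 6 values G(k-6)..G(k-1); a window of 6 consecutive values has recurred shifted by 8, so by induction G(k + 8) = G(k) for all k >= 0: the sequence is periodic from the start with period 8.
One period: G(0..7) = 0, 0, 1, 1, 2, 2, 3, 3.
51 mod 8 = 3, so G(51) = G(3) = 1.

1


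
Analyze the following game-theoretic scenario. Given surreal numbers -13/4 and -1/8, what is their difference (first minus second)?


x = -13/4, y = -1/8
Converting to common denominator: 8
x = -26/8, y = -1/8
x - y = -13/4 - -1/8 = -25/8

-25/8


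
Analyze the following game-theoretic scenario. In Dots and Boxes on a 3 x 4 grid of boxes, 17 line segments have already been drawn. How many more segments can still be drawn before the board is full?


Grid: 3 x 4 boxes, i.e. 4 rows and 5 columns of dots.
Horizontal edges: (rows + 1) * cols = 4 * 4 = 16
Vertical edges: rows * (cols + 1) = 3 * 5 = 15
Total edges: 16 + 15 = 31
Edges drawn: 17
Remaining: 31 - 17 = 14

14


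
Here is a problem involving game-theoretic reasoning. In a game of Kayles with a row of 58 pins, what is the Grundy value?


Kayles: a move removes 1 or 2 adjacent pins from a contiguous row.
Removing pins from a row of k leaves two independent rows (a, b) with a + b = k - 1 (one pin) or a + b = k - 2 (two pins); an end removal gives a = 0.
By Sprague-Grundy, G(k) = mex{ G(a) XOR G(b) } over all these splits. G(0) = 0.
G(1): splits (0,0):0^0=0 -> mex({0}) = 1
G(2): splits (0,1):0^1=1 (0,0):0^0=0 -> mex({0, 1}) = 2
G(3): splits (0,2):0^2=2 (1,1):1^1=0 (0,1):0^1=1 -> mex({0, 1, 2}) = 3
G(4): splits (0,3):0^3=3 (1,2):1^2=3 (0,2):0^2=2 (1,1):1^1=0 -> mex({0, 2, 3}) = 1
G(5): splits (0,4):0^1=1 (1,3):1^3=2 (2,2):2^2=0 (0,3):0^3=3 (1,2):1^2=3 -> mex({0, 1, 2, 3}) = 4
G(6) = mex({0, 1, 2, 4}) = 3
G(7) = mex({0, 1, 3, 4, 5}) = 2
G(8) = mex({0, 2, 3, 5, 6}) = 1
G(9) = mex({0, 1, 2, 3, 6, 7}) = 4
G(10) = mex({0, 1, 3, 4, 5, 7}) = 2
G(11) = mex({0, 1, 2, 3, 4, 5}) = 6
G(12) = mex({0, 1, 2, 3, 5, 6, 7}) = 4
G(13) = mex({0, 2, 3, 4, 6, 7}) = 1
G(14) = mex({0, 1, 4, 5, 6, 7}) = 2
G(15) = mex({0, 1, 2, 3, 4, 5, 6}) = 7
G(16) = mex({0, 2, 3, 5, 6, 7}) = 1
G(17) = mex({0, 1, 2, 3, 5, 6, 7}) = 4
G(18) = mex({0, 1, 2, 4, 5, 6}) = 3
G(19) = mex({0, 1, 3, 4, 5, 7}) = 2
G(20) = mex({0, 2, 3, 4, 5, 6, 7}) = 1
G(21) = mex({0, 1, 2, 3, 5, 6, 7}) = 4
G(22) = mex({0, 1, 2, 3, 4, 5, 7}) = 6
G(23) = mex({0, 1, 2, 3, 4, 5, 6}) = 7
G(24) = mex({0, 1, 2, 3, 5, 6, 7}) = 4
G(25) = mex({0, 2, 3, 4, 6, 7}) = 1
G(26) = mex({0, 1, 3, 4, 5, 6, 7}) = 2
G(27) = mex({0, 1, 2, 3, 4, 5, 6, 7}) = 8
G(28) = mex({0, 1, 2, 3, 4, 6, 7, 8}) = 5
G(29) = mex({0, 1, 2, 3, 5, 6, 7, 8, 9}) = 4
G(30) = mex({0, 1, 2, 3, 4, 5, 6, 9, 10}) = 7
G(31) = mex({0, 1, 3, 4, 5, 7, 10, 11}) = 2
G(32) = mex({0, 2, 3, 4, 5, 6, 7, 9, 11}) = 1
G(33) = mex({0, 1, 2, 3, 4, 5, 6, 7, 9, 12}) = 8
G(34) = mex({0, 1, 2, 3, 4, 5, 7, 8, 11, 12}) = 6
G(35) = mex({0, 1, 2, 3, 4, 5, 6, 8, 9, 10, 11}) = 7
G(36) = mex({0, 1, 2, 3, 5, 6, 7, 9, 10}) = 4
G(37) = mex({0, 2, 3, 4, 6, 7, 9, 10, 11, 12}) = 1
G(38) = mex({0, 1, 3, 4, 5, 6, 7, 9, 10, 11, 12}) = 2
G(39) = mex({0, 1, 2, 4, 5, 6, 7, 9, 10, 12, 14}) = 3
G(40) = mex({0, 2, 3, 4, 6, 7, 11, 12, 14}) = 1
G(41) = mex({0, 1, 2, 3, 5, 6, 7, 9, 10, 11, 12}) = 4
G(42) = mex({0, 1, 2, 3, 4, 5, 6, 9, 10}) = 7
G(43) = mex({0, 1, 3, 4, 5, 7, 9, 10, 12, 15}) = 2
G(44) = mex({0, 2, 3, 4, 5, 6, 7, 9, 10, 12, 15}) = 1
G(45) = mex({0, 1, 2, 3, 4, 5, 6, 7, 9, 10, 12, 14}) = 8
G(46) = mex({0, 1, 3, 4, 5, 7, 8, 11, 12, 14}) = 2
G(47) = mex({0, 1, 2, 3, 4, 5, 6, 8, 9, 10, 11, 12}) = 7
G(48) = mex({0, 1, 2, 3, 5, 6, 7, 9, 10}) = 4
G(49) = mex({0, 2, 3, 4, 6, 7, 9, 10, 11, 12, 15}) = 1
G(50) = mex({0, 1, 4, 5, 6, 7, 9, 11, 12, 14, 15}) = 2
G(51) = mex({0, 1, 2, 3, 4, 5, 6, 7, 9, 12, 14, 15}) = 8
G(52) = mex({0, 2, 3, 4, 5, 6, 7, 8, 11, 12, 15}) = 1
G(53) = mex({0, 1, 2, 3, 5, 6, 7, 8, 9, 10, 11, 12}) = 4
G(54) = mex({0, 1, 2, 3, 4, 5, 6, 9, 10}) = 7
G(55) = mex({0, 1, 3, 4, 5, 7, 9, 10, 11, 12}) = 2
G(56) = mex({0, 2, 3, 4, 5, 6, 7, 9, 10, 11, 12, 13, 14}) = 1
G(57) = mex({0, 1, 2, 3, 5, 6, 7, 9, 10, 12, 13, 14, 15}) = 4
G(58) = mex({0, 1, 3, 4, 5, 7, 11, 12, 14, 15}) = 2
Therefore G(58) = 2.

2


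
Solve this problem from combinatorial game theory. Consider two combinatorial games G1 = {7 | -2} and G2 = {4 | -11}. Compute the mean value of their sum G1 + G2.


G1 = {7 | -2}, G2 = {4 | -11}
Each is a switch {a | b} with numbers a > b; its mean value is (a + b)/2, and mean value is additive over game sums: m(G1 + G2) = m(G1) + m(G2).
Mean of G1 = (7 + (-2))/2 = 5/2 = 5/2
Mean of G2 = (4 + (-11))/2 = -7/2 = -7/2
Mean of G1 + G2 = 5/2 + -7/2 = -1

-1


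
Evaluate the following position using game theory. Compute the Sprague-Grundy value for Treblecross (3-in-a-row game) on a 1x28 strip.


Treblecross: place X on empty cells; 3-in-a-row wins.
Playing within two cells of an existing X lets the opponent win at once, so sensible play treats the cells i-2..i+2 around each X as dead. The player left with no safe cell loses, so this is a normal-play take-away game on strips of safe cells.
Placing X at cell i (0-indexed) of a strip of k safe cells leaves independent strips of sizes max(0, i-2) and max(0, k-i-3). Hence G(k) = mex{ G(max(0,i-2)) XOR G(max(0,k-i-3)) : 0 <= i < k }, with G(0) = 0.
G(1): splits (0,0):0^0=0 -> mex({0}) = 1
G(2): splits (0,0):0^0=0 -> mex({0}) = 1
G(3): splits (0,0):0^0=0 -> mex({0}) = 1
G(4): splits (0,1):0^1=1 (0,0):0^0=0 -> mex({0, 1}) = 2
G(5): splits (0,2):0^1=1 (0,1):0^1=1 (0,0):0^0=0 -> mex({0, 1}) = 2
G(6) = mex({1}) = 0
G(7) = mex({0, 1, 2}) = 3
G(8) = mex({0, 1, 2}) = 3
G(9) = mex({0, 2}) = 1
G(10) = mex({0, 2, 3}) = 1
G(11) = mex({0, 3}) = 1
G(12) = mex({1, 3}) = 0
G(13) = mex({0, 1, 2, 3}) = 4
G(14) = mex({0, 1, 2}) = 3
G(15) = mex({0, 1, 2}) = 3
G(16) = mex({0, 1, 2, 4}) = 3
G(17) = mex({0, 1, 3, 4}) = 2
G(18) = mex({0, 1, 3, 4}) = 2
G(19) = mex({0, 1, 3, 5}) = 2
G(20) = mex({0, 1, 2, 3, 5}) = 4
G(21) = mex({0, 1, 2, 3, 5}) = 4
G(22) = mex({1, 2, 6}) = 0
G(23) = mex({0, 1, 2, 3, 4, 6}) = 5
G(24) = mex({0, 1, 2, 3, 4}) = 5
G(25) = mex({0, 1, 3, 4, 7}) = 2
G(26) = mex({0, 1, 3, 4, 5, 7}) = 2
G(27) = mex({0, 1, 3, 5}) = 2
G(28) = mex({0, 1, 2, 5}) = 3
Therefore G(28) = 3.

3


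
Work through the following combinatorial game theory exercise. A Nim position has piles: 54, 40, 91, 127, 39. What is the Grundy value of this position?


We need the XOR (exclusive or) of all pile sizes.
After XOR-ing pile 1 (size 54): 0 XOR 54 = 54
After XOR-ing pile 2 (size 40): 54 XOR 40 = 30
After XOR-ing pile 3 (size 91): 30 XOR 91 = 69
After XOR-ing pile 4 (size 127): 69 XOR 127 = 58
After XOR-ing pile 5 (size 39): 58 XOR 39 = 29
The Nim-value of this position is 29.

29


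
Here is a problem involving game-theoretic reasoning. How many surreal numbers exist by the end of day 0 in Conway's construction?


Day 0: {|} = 0 is born. Count = 1.
Day n: the number of surreal numbers born by day n is 2^(n+1) - 1.
By day 0: 2^1 - 1 = 1
By day 0: 1 surreal numbers.

1


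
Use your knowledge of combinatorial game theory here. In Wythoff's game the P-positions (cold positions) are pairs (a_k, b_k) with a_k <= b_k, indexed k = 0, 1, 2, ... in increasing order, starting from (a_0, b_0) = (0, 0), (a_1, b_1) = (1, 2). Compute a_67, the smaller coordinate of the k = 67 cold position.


By Wythoff's theorem, a_k = floor(k * phi) and b_k = floor(k * phi^2) = a_k + k, where phi = (1 + sqrt(5))/2 is the golden ratio.
phi = (1 + sqrt(5))/2 = 1.618034
k = 67
k * phi = 67 * 1.618034 = 108.408277
a_67 = floor(k * phi) = 108

108


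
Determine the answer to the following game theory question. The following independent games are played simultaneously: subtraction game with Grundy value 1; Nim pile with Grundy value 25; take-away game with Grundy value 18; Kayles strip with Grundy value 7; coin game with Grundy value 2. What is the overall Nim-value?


By the Sprague-Grundy theorem, the Grundy value of a sum of games is the XOR of individual Grundy values.
subtraction game: Grundy value = 1. Running XOR: 0 XOR 1 = 1
Nim pile: Grundy value = 25. Running XOR: 1 XOR 25 = 24
take-away game: Grundy value = 18. Running XOR: 24 XOR 18 = 10
Kayles strip: Grundy value = 7. Running XOR: 10 XOR 7 = 13
coin game: Grundy value = 2. Running XOR: 13 XOR 2 = 15
The combined Grundy value is 15.

15


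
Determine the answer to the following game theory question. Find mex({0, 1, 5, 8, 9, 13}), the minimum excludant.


Set = {0, 1, 5, 8, 9, 13}
0 is in the set.
1 is in the set.
2 is NOT in the set. This is the mex.
mex = 2

2


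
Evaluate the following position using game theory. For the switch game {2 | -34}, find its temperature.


The game is {2 | -34}, a switch {a | b} with numbers a > b.
Cooling {a | b} by t gives {a - t | b + t}, which stops being hot when a - t = b + t, i.e. at t = (a - b)/2. So the temperature of a switch is (a - b)/2.
Temperature = (Left option - Right option) / 2
= (2 - (-34)) / 2
= 36 / 2
= 18

18


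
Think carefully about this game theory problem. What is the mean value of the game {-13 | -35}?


Game = {-13 | -35}, a switch {a | b} with numbers a > b.
Its thermograph has left wall a - t and right wall b + t, which meet at t = (a - b)/2, where both equal (a + b)/2. So the mast (mean value) is at (a + b)/2.
Mean = (-13 + (-35))/2 = -48/2 = -24

-24


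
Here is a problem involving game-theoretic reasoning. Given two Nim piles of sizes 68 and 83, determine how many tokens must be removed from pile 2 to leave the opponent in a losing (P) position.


Piles: 68 and 83
Current XOR: 68 XOR 83 = 23 (non-zero, so this is an N-position).
To make the XOR zero, we need to find a move that balances the piles.
For pile 2 (size 83): target = 83 XOR 23 = 68
We reduce pile 2 from 83 to 68.
Tokens removed: 83 - 68 = 15
Verification: 68 XOR 68 = 0

15


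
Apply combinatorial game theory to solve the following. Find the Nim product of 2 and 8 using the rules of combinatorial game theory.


Nim multiplication is bilinear over XOR: (u XOR v) * w = (u*w) XOR (v*w).
So we split each operand into its bit components and XOR the pairwise Nim products.
2 = 2 (as XOR of powers of 2).
8 = 8 (as XOR of powers of 2).
Using the standard Nim-product table on single bits:
  2*2 = 3,   2*4 = 8,   2*8 = 12,
  4*4 = 6,   4*8 = 11,  8*8 = 13,
and  1*x = x (identity), k*l = l*k (commutative).
Pairwise Nim products:
  2 * 8 = 12
XOR them: 12 = 12.
Result: 2 * 8 = 12 (in Nim).

12


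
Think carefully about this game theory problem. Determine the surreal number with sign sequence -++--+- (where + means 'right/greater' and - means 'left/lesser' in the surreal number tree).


Sign expansion: -++--+-
Rule: track bounds (lo, hi), initially (-inf, +inf). On '+', the current value becomes lo and we move to the simplest number in (value, hi): value + 1 if hi = +inf, otherwise the midpoint (value + hi)/2. On '-', the current value becomes hi and we move to value - 1 if lo = -inf, otherwise the midpoint (lo + value)/2.
Start at 0.
Step 1: sign = -, move left. Bounds: (-inf, 0). Value = -1
Step 2: sign = +, move right. Bounds: (-1, 0). Value = -1/2
Step 3: sign = +, move right. Bounds: (-1/2, 0). Value = -1/4
Step 4: sign = -, move left. Bounds: (-1/2, -1/4). Value = -3/8
Step 5: sign = -, move left. Bounds: (-1/2, -3/8). Value = -7/16
Step 6: sign = +, move right. Bounds: (-7/16, -3/8). Value = -13/32
Step 7: sign = -, move left. Bounds: (-7/16, -13/32). Value = -27/64
The surreal number with sign expansion -++--+- is -27/64.

-27/64


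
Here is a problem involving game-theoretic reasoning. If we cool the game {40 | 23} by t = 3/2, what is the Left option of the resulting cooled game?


Original game: {40 | 23} (a switch {a | b} with a > b).
Cooling by t (for t below the temperature (a - b)/2 = 17/2) taxes each move by t: {a | b} cooled by t is {a - t | b + t}.
Cooling amount: t = 3/2
Cooled Left option: 40 - 3/2 = 77/2
Cooled Right option: 23 + 3/2 = 49/2
Cooled game: {77/2 | 49/2}
Left option = 77/2

77/2


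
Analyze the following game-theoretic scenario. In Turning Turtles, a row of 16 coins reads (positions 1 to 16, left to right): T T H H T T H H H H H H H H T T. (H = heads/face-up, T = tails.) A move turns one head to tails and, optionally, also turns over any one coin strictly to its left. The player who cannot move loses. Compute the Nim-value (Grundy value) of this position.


Coins: T T H H T T H H H H H H H H T T
Key fact: a single head at position k behaves exactly like a Nim heap of size k (turning it to T and optionally flipping a coin at j < k corresponds to moving the heap from k to j, or to 0), and heads combine as a disjunctive sum (two heads at the same place would cancel, matching j XOR j = 0). So the Nim-value is the XOR of the 1-indexed positions of the heads.
Face-up positions (1-indexed): [3, 4, 7, 8, 9, 10, 11, 12, 13, 14]
XOR 0 with 3: 0 XOR 3 = 3
XOR 3 with 4: 3 XOR 4 = 7
XOR 7 with 7: 7 XOR 7 = 0
XOR 0 with 8: 0 XOR 8 = 8
XOR 8 with 9: 8 XOR 9 = 1
XOR 1 with 10: 1 XOR 10 = 11
XOR 11 with 11: 11 XOR 11 = 0
XOR 0 with 12: 0 XOR 12 = 12
XOR 12 with 13: 12 XOR 13 = 1
XOR 1 with 14: 1 XOR 14 = 15
Nim-value = 15

15


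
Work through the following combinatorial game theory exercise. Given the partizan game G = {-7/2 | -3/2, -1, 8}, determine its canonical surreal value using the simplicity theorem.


Left options: {-7/2}, max = -7/2
Right options: {-3/2, -1, 8}, min = -3/2
All options are numbers and max(Left) < min(Right), so by the simplicity theorem the value is the simplest (earliest-born) number strictly between -7/2 and -3/2.
Integers -3 through -2 all lie strictly between -7/2 and -3/2.
Among integers, the simplest (lowest birthday = smallest |n|; 0 is born on day 0, +-n on day n) is -2.
No non-integer in the interval can be simpler: if x is a non-integer in the interval, then floor(x) or ceil(x) also lies in the interval (the interval contains an integer), and both are proper prefixes of x's sign expansion, i.e. born earlier. So the game value is -2.
Game value = -2

-2


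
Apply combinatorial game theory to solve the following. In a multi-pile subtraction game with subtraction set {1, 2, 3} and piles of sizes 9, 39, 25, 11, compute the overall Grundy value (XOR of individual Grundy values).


Subtraction set: {1, 2, 3}
For this subtraction set, G(n) = n mod 4 (period = max + 1 = 4).
Pile 1 (size 9): G(9) = 9 mod 4 = 1
Pile 2 (size 39): G(39) = 39 mod 4 = 3
Pile 3 (size 25): G(25) = 25 mod 4 = 1
Pile 4 (size 11): G(11) = 11 mod 4 = 3
Total Grundy value = XOR of all: 1 XOR 3 XOR 1 XOR 3 = 0

0


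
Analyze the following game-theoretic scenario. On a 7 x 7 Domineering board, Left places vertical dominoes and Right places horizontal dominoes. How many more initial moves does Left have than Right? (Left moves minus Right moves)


Board is 7 x 7 (rows x cols).
Left (vertical) placements: (rows-1) * cols = 6 * 7 = 42
Right (horizontal) placements: rows * (cols-1) = 7 * 6 = 42
Advantage = Left - Right = 42 - 42 = 0

0


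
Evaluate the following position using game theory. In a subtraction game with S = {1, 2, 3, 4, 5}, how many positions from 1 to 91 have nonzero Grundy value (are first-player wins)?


Subtraction set S = {1, 2, 3, 4, 5}, so G(n) = n mod 6.
G(n) = 0 when n is a multiple of 6.
Multiples of 6 in [1, 91]: 15
N-positions (nonzero Grundy) = 91 - 15 = 76

76


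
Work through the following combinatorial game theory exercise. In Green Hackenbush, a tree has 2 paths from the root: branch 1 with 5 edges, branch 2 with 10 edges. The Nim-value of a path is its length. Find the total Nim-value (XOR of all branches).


The tree has 2 branches from the ground vertex.
In Green Hackenbush, the Nim-value of a simple path of length k is k.
Branch 1: length 5, Nim-value = 5
Branch 2: length 10, Nim-value = 10
Total Nim-value = XOR of all branch values:
0 XOR 5 = 5
5 XOR 10 = 15
Nim-value of the tree = 15

15


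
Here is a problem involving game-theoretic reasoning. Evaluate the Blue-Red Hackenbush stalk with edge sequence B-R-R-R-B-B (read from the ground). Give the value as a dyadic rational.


Edges (from ground): B-R-R-R-B-B
By Berlekamp's sign-expansion rule, a Blue-Red Hackenbush stalk has the value of the surreal number whose sign sequence is the edge sequence with B -> + and R -> -.
Sign sequence: +---++
Trace the sign expansion in the surreal number tree, starting from 0:
Edge 1: B (sign +) -> bounds (0, +inf), value = 1
Edge 2: R (sign -) -> bounds (0, 1), value = 1/2
Edge 3: R (sign -) -> bounds (0, 1/2), value = 1/4
Edge 4: R (sign -) -> bounds (0, 1/4), value = 1/8
Edge 5: B (sign +) -> bounds (1/8, 1/4), value = 3/16
Edge 6: B (sign +) -> bounds (3/16, 1/4), value = 7/32
Game value = 7/32

7/32


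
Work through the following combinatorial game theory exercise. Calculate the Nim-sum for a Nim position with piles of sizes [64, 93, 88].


We need the XOR (exclusive or) of all pile sizes.
After XOR-ing pile 1 (size 64): 0 XOR 64 = 64
After XOR-ing pile 2 (size 93): 64 XOR 93 = 29
After XOR-ing pile 3 (size 88): 29 XOR 88 = 69
The Nim-value of this position is 69.

69


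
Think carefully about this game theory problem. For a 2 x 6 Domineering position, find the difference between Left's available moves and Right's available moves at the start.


Board is 2 x 6 (rows x cols).
Left (vertical) placements: (rows-1) * cols = 1 * 6 = 6
Right (horizontal) placements: rows * (cols-1) = 2 * 5 = 10
Advantage = Left - Right = 6 - 10 = -4

-4


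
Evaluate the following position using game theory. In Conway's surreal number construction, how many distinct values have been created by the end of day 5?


Day 0: {|} = 0 is born. Count = 1.
Day n: the number of surreal numbers born by day n is 2^(n+1) - 1.
By day 0: 2^1 - 1 = 1
By day 1: 2^2 - 1 = 3
By day 2: 2^3 - 1 = 7
By day 3: 2^4 - 1 = 15
By day 4: 2^5 - 1 = 31
By day 5: 2^6 - 1 = 63
By day 5: 63 surreal numbers.

63


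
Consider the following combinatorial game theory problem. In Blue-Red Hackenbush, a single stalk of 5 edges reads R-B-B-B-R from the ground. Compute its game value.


Edges (from ground): R-B-B-B-R
By Berlekamp's sign-expansion rule, a Blue-Red Hackenbush stalk has the value of the surreal number whose sign sequence is the edge sequence with B -> + and R -> -.
Sign sequence: -+++-
Trace the sign expansion in the surreal number tree, starting from 0:
Edge 1: R (sign -) -> bounds (-inf, 0), value = -1
Edge 2: B (sign +) -> bounds (-1, 0), value = -1/2
Edge 3: B (sign +) -> bounds (-1/2, 0), value = -1/4
Edge 4: B (sign +) -> bounds (-1/4, 0), value = -1/8
Edge 5: R (sign -) -> bounds (-1/4, -1/8), value = -3/16
Game value = -3/16

-3/16


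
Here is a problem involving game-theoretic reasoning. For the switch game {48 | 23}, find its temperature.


The game is {48 | 23}, a switch {a | b} with numbers a > b.
Cooling {a | b} by t gives {a - t | b + t}, which stops being hot when a - t = b + t, i.e. at t = (a - b)/2. So the temperature of a switch is (a - b)/2.
Temperature = (Left option - Right option) / 2
= (48 - (23)) / 2
= 25 / 2
= 25/2

25/2


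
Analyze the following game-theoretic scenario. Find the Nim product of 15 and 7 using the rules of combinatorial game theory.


Nim multiplication is bilinear over XOR: (u XOR v) * w = (u*w) XOR (v*w).
So we split each operand into its bit components and XOR the pairwise Nim products.
15 = 1 + 2 + 4 + 8 (as XOR of powers of 2).
7 = 1 + 2 + 4 (as XOR of powers of 2).
Using the standard Nim-product table on single bits:
  2*2 = 3,   2*4 = 8,   2*8 = 12,
  4*4 = 6,   4*8 = 11,  8*8 = 13,
and  1*x = x (identity), k*l = l*k (commutative).
Pairwise Nim products:
  1 * 1 = 1
  1 * 2 = 2
  1 * 4 = 4
  2 * 1 = 2
  2 * 2 = 3
  2 * 4 = 8
  4 * 1 = 4
  4 * 2 = 8
  4 * 4 = 6
  8 * 1 = 8
  8 * 2 = 12
  8 * 4 = 11
XOR them: 1 XOR 2 XOR 4 XOR 2 XOR 3 XOR 8 XOR 4 XOR 8 XOR 6 XOR 8 XOR 12 XOR 11 = 11.
Result: 15 * 7 = 11 (in Nim).

11


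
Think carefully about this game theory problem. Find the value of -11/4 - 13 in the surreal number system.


x = -11/4, y = 13
Converting to common denominator: 4
x = -11/4, y = 52/4
x - y = -11/4 - 13 = -63/4

-63/4


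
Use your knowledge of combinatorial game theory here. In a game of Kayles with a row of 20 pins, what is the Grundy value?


Kayles: a move removes 1 or 2 adjacent pins from a contiguous row.
Removing pins from a row of k leaves two independent rows (a, b) with a + b = k - 1 (one pin) or a + b = k - 2 (two pins); an end removal gives a = 0.
By Sprague-Grundy, G(k) = mex{ G(a) XOR G(b) } over all these splits. G(0) = 0.
G(1): splits (0,0):0^0=0 -> mex({0}) = 1
G(2): splits (0,1):0^1=1 (0,0):0^0=0 -> mex({0, 1}) = 2
G(3): splits (0,2):0^2=2 (1,1):1^1=0 (0,1):0^1=1 -> mex({0, 1, 2}) = 3
G(4): splits (0,3):0^3=3 (1,2):1^2=3 (0,2):0^2=2 (1,1):1^1=0 -> mex({0, 2, 3}) = 1
G(5): splits (0,4):0^1=1 (1,3):1^3=2 (2,2):2^2=0 (0,3):0^3=3 (1,2):1^2=3 -> mex({0, 1, 2, 3}) = 4
G(6) = mex({0, 1, 2, 4}) = 3
G(7) = mex({0, 1, 3, 4, 5}) = 2
G(8) = mex({0, 2, 3, 5, 6}) = 1
G(9) = mex({0, 1, 2, 3, 6, 7}) = 4
G(10) = mex({0, 1, 3, 4, 5, 7}) = 2
G(11) = mex({0, 1, 2, 3, 4, 5}) = 6
G(12) = mex({0, 1, 2, 3, 5, 6, 7}) = 4
G(13) = mex({0, 2, 3, 4, 6, 7}) = 1
G(14) = mex({0, 1, 4, 5, 6, 7}) = 2
G(15) = mex({0, 1, 2, 3, 4, 5, 6}) = 7
G(16) = mex({0, 2, 3, 5, 6, 7}) = 1
G(17) = mex({0, 1, 2, 3, 5, 6, 7}) = 4
G(18) = mex({0, 1, 2, 4, 5, 6}) = 3
G(19) = mex({0, 1, 3, 4, 5, 7}) = 2
G(20) = mex({0, 2, 3, 4, 5, 6, 7}) = 1
Therefore G(20) = 1.

1
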